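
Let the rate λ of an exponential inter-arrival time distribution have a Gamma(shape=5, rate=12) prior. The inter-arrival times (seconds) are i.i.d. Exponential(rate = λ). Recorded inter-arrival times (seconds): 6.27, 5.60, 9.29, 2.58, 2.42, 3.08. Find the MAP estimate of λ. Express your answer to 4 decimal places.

The Exponential(rate=λ) likelihood is ∝ λ^n e^(−λΣtᵢ). Here n = 6 and Σtᵢ = 6.27 + 5.60 + 9.29 + 2.58 + 2.42 + 3.08 = 29.24.
Posterior ∝ λ^4e^(−12λ) · λ^6e^(−29.24λ) = λ^10e^(−41.24λ), i.e. Gamma(11, 41.24).
Mode = (a−1)/b = 10/41.24 ≈ 0.2425.

λ̂_MAP = 0.2425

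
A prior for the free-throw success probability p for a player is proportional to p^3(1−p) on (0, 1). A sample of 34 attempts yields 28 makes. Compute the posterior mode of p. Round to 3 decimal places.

p̂_MAP = 0.816

The prior density ∝ p^3(1−p)^1 is the kernel of Beta(4, 2).
Data: 28 successes in 34 trials. The binomial likelihood contributes p^28(1−p)^6, so the posterior is Beta(4+28, 2+6) = Beta(32, 8).
For Beta(a, b) with a, b > 1 the mode is (a−1)/(a+b−2) = 31/38 ≈ 0.816.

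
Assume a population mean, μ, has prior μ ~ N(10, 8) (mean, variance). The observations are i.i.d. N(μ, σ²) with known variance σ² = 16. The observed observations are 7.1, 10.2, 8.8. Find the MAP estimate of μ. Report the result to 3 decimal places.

n = 3; x̄ = (7.1 + 10.2 + 8.8)/3 = 26.1/3 = 8.7.
For a Normal prior and Normal likelihood with known variance, the posterior is Normal; its mode equals its mean, the precision-weighted average.
Prior precision 1/σ₀² = 1/8 = 0.125; data precision n/σ² = 3/16 = 0.1875.
μ̂ = (0.125·10 + 0.1875·8.7) / (0.125 + 0.1875) = 2.88125/0.3125 = 9.220.

μ̂_MAP = 9.220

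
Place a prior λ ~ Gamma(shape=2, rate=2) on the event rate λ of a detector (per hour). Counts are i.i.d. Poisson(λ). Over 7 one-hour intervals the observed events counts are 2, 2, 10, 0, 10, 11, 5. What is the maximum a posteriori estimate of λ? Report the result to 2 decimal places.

λ̂_MAP = 4.56

Σxᵢ = 2+2+10+0+10+11+5 = 40, with n = 7.
Posterior ∝ λe^(−2λ) · λ^40e^(−7λ) = λ^41e^(−9λ), i.e. Gamma(shape=42, rate=9).
The mode of a Gamma(a, b) with a ≥ 1 (shape–rate) is (a−1)/b = 41/9 ≈ 4.56.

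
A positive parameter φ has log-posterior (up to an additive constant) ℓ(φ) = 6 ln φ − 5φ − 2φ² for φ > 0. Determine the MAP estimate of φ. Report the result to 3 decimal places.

φ̂_MAP = 0.750

ℓ'(φ) = 6/φ − 5 − 4φ. Setting this to zero and multiplying by φ: 4φ² + 5φ − 6 = 0.
φ = (−5 + √(5² + 4·4·6)) / (2·4) = (−5 + √121) / 8 = (−5 + 11)/8 = 3/4.
ℓ''(φ) = −6/φ² − 4 < 0, confirming a maximum.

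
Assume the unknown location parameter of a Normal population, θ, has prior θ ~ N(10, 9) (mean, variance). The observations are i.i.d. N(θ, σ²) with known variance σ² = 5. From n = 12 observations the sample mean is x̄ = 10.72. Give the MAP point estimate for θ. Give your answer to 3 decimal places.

n = 12, x̄ = 10.72.
For a Normal prior and Normal likelihood with known variance, the posterior is Normal; its mode equals its mean, the precision-weighted average.
Prior precision 1/σ₀² = 1/9; data precision n/σ² = 12/5 = 2.4.
θ̂ = ((1/9)·10 + 2.4·10.72) / (1/9 + 2.4) = (30194/1125)/(113/45) = 30194/2825 ≈ 10.688.

θ̂_MAP = 10.688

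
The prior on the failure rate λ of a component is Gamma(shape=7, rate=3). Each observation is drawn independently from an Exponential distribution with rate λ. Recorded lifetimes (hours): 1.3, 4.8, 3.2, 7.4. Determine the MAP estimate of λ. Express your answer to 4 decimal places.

λ̂_MAP = 0.5076

The Exponential(rate=λ) likelihood is ∝ λ^n e^(−λΣtᵢ). Here n = 4 and Σtᵢ = 1.3 + 4.8 + 3.2 + 7.4 = 16.7.
Posterior ∝ λ^6e^(−3λ) · λ^4e^(−16.7λ) = λ^10e^(−19.7λ), i.e. Gamma(11, 19.7).
Mode = (a−1)/b = 10/19.7 ≈ 0.5076.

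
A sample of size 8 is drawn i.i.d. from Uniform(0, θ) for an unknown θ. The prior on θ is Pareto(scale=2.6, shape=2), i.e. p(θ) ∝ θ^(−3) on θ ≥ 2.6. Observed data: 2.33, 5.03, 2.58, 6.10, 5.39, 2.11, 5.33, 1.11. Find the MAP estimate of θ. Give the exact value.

θ̂_MAP = 6.10

The Uniform(0, θ) likelihood is θ^(−n) for θ ≥ max(xᵢ), zero otherwise. Here max(xᵢ) = 6.10.
Posterior ∝ θ^(−3) · θ^(−8) = θ^(−11) on θ ≥ max(2.6, 6.10) = 6.10.
This density is strictly decreasing in θ, so the posterior mode lies at the lower boundary of the support.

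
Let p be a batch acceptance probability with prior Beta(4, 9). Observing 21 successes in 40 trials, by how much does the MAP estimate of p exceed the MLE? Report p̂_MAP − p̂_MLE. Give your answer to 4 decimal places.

MAP − MLE = -0.0544

Posterior is Beta(25, 28); MAP = (25−1)/(53−2) = 24/51 ≈ 0.47059.
MLE ignores the prior: p̂_MLE = k/n = 21/40 ≈ 0.52500.
Difference = 24/51 − 21/40 = -37/680 ≈ -0.0544.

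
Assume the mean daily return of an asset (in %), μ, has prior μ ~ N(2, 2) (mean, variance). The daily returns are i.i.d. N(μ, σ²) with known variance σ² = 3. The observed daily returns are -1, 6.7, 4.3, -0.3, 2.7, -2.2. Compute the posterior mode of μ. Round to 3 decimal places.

n = 6; x̄ = ((-1) + 6.7 + 4.3 + (-0.3) + 2.7 + (-2.2))/6 = 10.2/6 = 1.7.
For a Normal prior and Normal likelihood with known variance, the posterior is Normal; its mode equals its mean, the precision-weighted average.
Prior precision 1/σ₀² = 1/2 = 0.5; data precision n/σ² = 6/3 = 2.
μ̂ = (0.5·2 + 2·1.7) / (0.5 + 2) = 4.4/2.5 = 1.760.

μ̂_MAP = 1.760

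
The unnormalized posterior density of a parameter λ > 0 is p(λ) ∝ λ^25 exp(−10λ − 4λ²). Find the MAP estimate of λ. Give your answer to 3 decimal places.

ℓ'(λ) = 25/λ − 10 − 8λ. Setting this to zero and multiplying by λ: 8λ² + 10λ − 25 = 0.
λ = (−10 + √(10² + 4·8·25)) / (2·8) = (−10 + √900) / 16 = (−10 + 30)/16 = 5/4.
ℓ''(λ) = −25/λ² − 8 < 0, confirming a maximum.

λ̂_MAP = 1.250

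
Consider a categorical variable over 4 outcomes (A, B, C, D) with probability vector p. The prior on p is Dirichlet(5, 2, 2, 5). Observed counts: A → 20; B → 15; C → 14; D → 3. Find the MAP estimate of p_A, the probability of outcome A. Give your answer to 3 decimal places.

MAP estimate of p_A = 0.387

The posterior is Dirichlet(αᵢ + nᵢ) = Dirichlet(25, 17, 16, 8).
For a Dirichlet(a₁,…,a_K) with all aᵢ > 1, the mode has j-th component (aⱼ − 1)/(Σaᵢ − K).
Here Σaᵢ = 66 and K = 4, so p_A = (25 − 1)/(66 − 4) = 24/62 ≈ 0.387.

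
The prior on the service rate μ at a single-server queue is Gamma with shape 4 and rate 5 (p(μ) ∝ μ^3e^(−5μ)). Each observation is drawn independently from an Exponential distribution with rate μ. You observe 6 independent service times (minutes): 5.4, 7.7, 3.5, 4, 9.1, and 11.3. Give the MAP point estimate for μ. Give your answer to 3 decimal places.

μ̂_MAP = 0.196

The Exponential(rate=μ) likelihood is ∝ μ^n e^(−μΣtᵢ). Here n = 6 and Σtᵢ = 5.4 + 7.7 + 3.5 + 4 + 9.1 + 11.3 = 41.
Posterior ∝ μ^3e^(−5μ) · μ^6e^(−41μ) = μ^9e^(−46μ), i.e. Gamma(10, 46).
Mode = (a−1)/b = 9/46 ≈ 0.196.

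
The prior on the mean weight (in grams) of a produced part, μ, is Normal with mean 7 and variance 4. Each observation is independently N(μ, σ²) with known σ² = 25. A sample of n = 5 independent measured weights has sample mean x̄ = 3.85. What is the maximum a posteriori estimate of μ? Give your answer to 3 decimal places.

n = 5, x̄ = 3.85.
For a Normal prior and Normal likelihood with known variance, the posterior is Normal; its mode equals its mean, the precision-weighted average.
Prior precision 1/σ₀² = 1/4 = 0.25; data precision n/σ² = 5/25 = 0.2.
μ̂ = (0.25·7 + 0.2·3.85) / (0.25 + 0.2) = 2.52/0.45 = 5.600.

μ̂_MAP = 5.600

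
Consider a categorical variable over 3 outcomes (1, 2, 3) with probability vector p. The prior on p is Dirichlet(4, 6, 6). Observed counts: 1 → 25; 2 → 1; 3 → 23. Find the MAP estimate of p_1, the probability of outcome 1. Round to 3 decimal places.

MAP estimate: 0.452

The posterior is Dirichlet(αᵢ + nᵢ) = Dirichlet(29, 7, 29).
For a Dirichlet(a₁,…,a_K) with all aᵢ > 1, the mode has j-th component (aⱼ − 1)/(Σaᵢ − K).
Here Σaᵢ = 65 and K = 3, so p_1 = (29 − 1)/(65 − 3) = 28/62 ≈ 0.452.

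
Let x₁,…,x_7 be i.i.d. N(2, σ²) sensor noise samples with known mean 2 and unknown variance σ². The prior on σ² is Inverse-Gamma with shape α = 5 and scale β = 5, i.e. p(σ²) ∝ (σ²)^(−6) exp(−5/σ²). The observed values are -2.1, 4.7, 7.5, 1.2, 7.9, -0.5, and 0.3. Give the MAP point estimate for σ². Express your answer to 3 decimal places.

σ̂²_MAP = 5.734

Sum of squared deviations about the known mean: SS = (-2.1−2)² + (4.7−2)² + (7.5−2)² + (1.2−2)² + (7.9−2)² + (-0.5−2)² + (0.3−2)² = 98.94.
The Normal likelihood contributes (σ²)^(−n/2) exp(−SS/(2σ²)), so the posterior is Inverse-Gamma(α + n/2, β + SS/2) = Inverse-Gamma(8.5, 54.47).
The mode of Inverse-Gamma(a, b) is b/(a+1) = 54.47/9.5 ≈ 5.734.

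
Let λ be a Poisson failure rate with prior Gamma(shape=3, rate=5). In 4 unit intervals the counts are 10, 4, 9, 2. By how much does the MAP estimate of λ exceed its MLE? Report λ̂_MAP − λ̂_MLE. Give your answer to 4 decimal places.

MAP − MLE = -3.2500

Σxᵢ = 25. Posterior is Gamma(28, 9); MAP = (28−1)/9 = 27/9 ≈ 3.00000.
MLE = x̄ = 25/4 ≈ 6.25000.
Difference = 27/9 − 25/4 = -13/4 ≈ -3.2500.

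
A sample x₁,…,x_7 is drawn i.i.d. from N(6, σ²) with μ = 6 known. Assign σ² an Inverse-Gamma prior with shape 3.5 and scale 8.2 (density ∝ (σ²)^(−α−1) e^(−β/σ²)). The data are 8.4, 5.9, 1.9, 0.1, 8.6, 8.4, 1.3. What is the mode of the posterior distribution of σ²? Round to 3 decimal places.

Sum of squared deviations about the known mean: SS = (8.4−6)² + (5.9−6)² + (1.9−6)² + (0.1−6)² + (8.6−6)² + (8.4−6)² + (1.3−6)² = 92.
The Normal likelihood contributes (σ²)^(−n/2) exp(−SS/(2σ²)), so the posterior is Inverse-Gamma(α + n/2, β + SS/2) = Inverse-Gamma(7, 54.2).
The mode of Inverse-Gamma(a, b) is b/(a+1) = 54.2/8 ≈ 6.775.

σ̂²_MAP = 6.775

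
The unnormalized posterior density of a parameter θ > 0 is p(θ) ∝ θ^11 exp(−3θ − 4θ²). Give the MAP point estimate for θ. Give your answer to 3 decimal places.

ℓ'(θ) = 11/θ − 3 − 8θ. Setting this to zero and multiplying by θ: 8θ² + 3θ − 11 = 0.
θ = (−3 + √(3² + 4·8·11)) / (2·8) = (−3 + √361) / 16 = (−3 + 19)/16 = 1.
ℓ''(θ) = −11/θ² − 8 < 0, confirming a maximum.

θ̂_MAP = 1.000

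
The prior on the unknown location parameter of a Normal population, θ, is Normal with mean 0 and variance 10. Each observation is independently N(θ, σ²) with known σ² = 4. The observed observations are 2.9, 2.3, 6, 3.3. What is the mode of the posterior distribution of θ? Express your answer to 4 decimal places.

θ̂_MAP = 3.2955

n = 4; x̄ = (2.9 + 2.3 + 6 + 3.3)/4 = 14.5/4 = 3.625.
For a Normal prior and Normal likelihood with known variance, the posterior is Normal; its mode equals its mean, the precision-weighted average.
Prior precision 1/σ₀² = 1/10 = 0.1; data precision n/σ² = 4/4 = 1.
θ̂ = (0.1·0 + 1·3.625) / (0.1 + 1) = 3.625/1.1 = 145/44 ≈ 3.2955.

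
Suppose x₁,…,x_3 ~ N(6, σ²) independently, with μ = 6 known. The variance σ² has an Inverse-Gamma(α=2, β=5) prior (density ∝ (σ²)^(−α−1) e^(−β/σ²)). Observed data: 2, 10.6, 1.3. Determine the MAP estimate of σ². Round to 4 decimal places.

σ̂²_MAP = 7.6944

Sum of squared deviations about the known mean: SS = (2−6)² + (10.6−6)² + (1.3−6)² = 59.25.
The Normal likelihood contributes (σ²)^(−n/2) exp(−SS/(2σ²)), so the posterior is Inverse-Gamma(α + n/2, β + SS/2) = Inverse-Gamma(3.5, 34.625).
The mode of Inverse-Gamma(a, b) is b/(a+1) = 34.625/4.5 ≈ 7.6944.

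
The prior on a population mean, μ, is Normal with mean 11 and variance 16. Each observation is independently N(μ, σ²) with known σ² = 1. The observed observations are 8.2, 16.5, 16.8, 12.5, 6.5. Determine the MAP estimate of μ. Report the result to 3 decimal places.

n = 5; x̄ = (8.2 + 16.5 + 16.8 + 12.5 + 6.5)/5 = 60.5/5 = 12.1.
For a Normal prior and Normal likelihood with known variance, the posterior is Normal; its mode equals its mean, the precision-weighted average.
Prior precision 1/σ₀² = 1/16 = 0.0625; data precision n/σ² = 5/1 = 5.
μ̂ = (0.0625·11 + 5·12.1) / (0.0625 + 5) = 61.1875/5.0625 = 979/81 ≈ 12.086.

μ̂_MAP = 12.086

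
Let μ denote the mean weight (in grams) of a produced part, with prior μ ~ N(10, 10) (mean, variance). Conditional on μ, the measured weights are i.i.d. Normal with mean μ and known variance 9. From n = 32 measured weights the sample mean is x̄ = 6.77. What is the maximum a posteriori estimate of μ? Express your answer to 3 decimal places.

n = 32, x̄ = 6.77.
For a Normal prior and Normal likelihood with known variance, the posterior is Normal; its mode equals its mean, the precision-weighted average.
Prior precision 1/σ₀² = 1/10 = 0.1; data precision n/σ² = 32/9.
μ̂ = (0.1·10 + (32/9)·6.77) / (0.1 + 32/9) = (5641/225)/(329/90) = 11282/1645 ≈ 6.858.

μ̂_MAP = 6.858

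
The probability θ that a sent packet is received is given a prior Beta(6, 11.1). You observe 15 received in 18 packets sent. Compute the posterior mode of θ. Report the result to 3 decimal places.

θ̂_MAP = 0.604

Prior: Beta(6, 11.1).
Data: 15 successes in 18 trials. The binomial likelihood contributes θ^15(1−θ)^3, so the posterior is Beta(6+15, 11.1+3) = Beta(21, 14.1).
For Beta(a, b) with a, b > 1 the mode is (a−1)/(a+b−2) = 20/33.1 ≈ 0.604.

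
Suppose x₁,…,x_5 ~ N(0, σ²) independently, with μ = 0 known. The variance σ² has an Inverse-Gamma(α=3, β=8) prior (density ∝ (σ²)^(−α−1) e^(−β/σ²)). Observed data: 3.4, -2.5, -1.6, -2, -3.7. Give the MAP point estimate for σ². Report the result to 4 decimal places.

σ̂²_MAP = 4.1585

Sum of squared deviations about the known mean: SS = (3.4−0)² + (-2.5−0)² + (-1.6−0)² + (-2−0)² + (-3.7−0)² = 38.06.
The Normal likelihood contributes (σ²)^(−n/2) exp(−SS/(2σ²)), so the posterior is Inverse-Gamma(α + n/2, β + SS/2) = Inverse-Gamma(5.5, 27.03).
The mode of Inverse-Gamma(a, b) is b/(a+1) = 27.03/6.5 ≈ 4.1585.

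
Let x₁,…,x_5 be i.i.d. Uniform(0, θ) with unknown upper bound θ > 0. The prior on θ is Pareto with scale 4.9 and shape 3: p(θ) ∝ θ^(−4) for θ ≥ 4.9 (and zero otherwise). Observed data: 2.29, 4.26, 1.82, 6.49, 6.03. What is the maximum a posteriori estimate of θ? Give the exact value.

The Uniform(0, θ) likelihood is θ^(−n) for θ ≥ max(xᵢ), zero otherwise. Here max(xᵢ) = 6.49.
Posterior ∝ θ^(−4) · θ^(−5) = θ^(−9) on θ ≥ max(4.9, 6.49) = 6.49.
This density is strictly decreasing in θ, so the posterior mode lies at the lower boundary of the support.

θ̂_MAP = 6.49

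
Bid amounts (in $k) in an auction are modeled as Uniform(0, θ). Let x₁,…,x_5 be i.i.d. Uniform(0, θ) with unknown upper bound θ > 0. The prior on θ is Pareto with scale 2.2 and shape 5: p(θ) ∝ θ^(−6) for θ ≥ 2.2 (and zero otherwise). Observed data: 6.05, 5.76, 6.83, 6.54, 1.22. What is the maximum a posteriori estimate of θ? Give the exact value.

θ̂_MAP = 6.83

The Uniform(0, θ) likelihood is θ^(−n) for θ ≥ max(xᵢ), zero otherwise. Here max(xᵢ) = 6.83.
Posterior ∝ θ^(−6) · θ^(−5) = θ^(−11) on θ ≥ max(2.2, 6.83) = 6.83.
This density is strictly decreasing in θ, so the posterior mode lies at the lower boundary of the support.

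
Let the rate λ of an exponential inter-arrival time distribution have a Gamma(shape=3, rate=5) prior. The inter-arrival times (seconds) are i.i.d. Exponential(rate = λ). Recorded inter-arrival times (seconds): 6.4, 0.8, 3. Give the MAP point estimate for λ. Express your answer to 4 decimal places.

λ̂_MAP = 0.3289

The Exponential(rate=λ) likelihood is ∝ λ^n e^(−λΣtᵢ). Here n = 3 and Σtᵢ = 6.4 + 0.8 + 3 = 10.2.
Posterior ∝ λ^2e^(−5λ) · λ^3e^(−10.2λ) = λ^5e^(−15.2λ), i.e. Gamma(6, 15.2).
Mode = (a−1)/b = 5/15.2 ≈ 0.3289.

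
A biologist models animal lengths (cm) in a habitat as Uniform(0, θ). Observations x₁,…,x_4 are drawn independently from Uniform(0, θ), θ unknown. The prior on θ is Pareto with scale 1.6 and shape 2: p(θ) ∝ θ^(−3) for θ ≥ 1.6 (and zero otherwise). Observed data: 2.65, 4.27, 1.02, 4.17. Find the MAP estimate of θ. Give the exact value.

The Uniform(0, θ) likelihood is θ^(−n) for θ ≥ max(xᵢ), zero otherwise. Here max(xᵢ) = 4.27.
Posterior ∝ θ^(−3) · θ^(−4) = θ^(−7) on θ ≥ max(1.6, 4.27) = 4.27.
This density is strictly decreasing in θ, so the posterior mode lies at the lower boundary of the support.

θ̂_MAP = 4.27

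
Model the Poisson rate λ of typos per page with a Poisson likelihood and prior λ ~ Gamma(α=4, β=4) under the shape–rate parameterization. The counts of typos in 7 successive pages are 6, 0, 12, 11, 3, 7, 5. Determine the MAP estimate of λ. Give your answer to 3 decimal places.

Σxᵢ = 6+0+12+11+3+7+5 = 44, with n = 7.
Posterior ∝ λ^3e^(−4λ) · λ^44e^(−7λ) = λ^47e^(−11λ), i.e. Gamma(shape=48, rate=11).
The mode of a Gamma(a, b) with a ≥ 1 (shape–rate) is (a−1)/b = 47/11 ≈ 4.273.

λ̂_MAP = 4.273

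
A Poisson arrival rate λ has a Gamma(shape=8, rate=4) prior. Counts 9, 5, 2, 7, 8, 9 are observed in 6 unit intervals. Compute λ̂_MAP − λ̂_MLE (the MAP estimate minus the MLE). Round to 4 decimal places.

Σxᵢ = 40. Posterior is Gamma(48, 10); MAP = (48−1)/10 = 47/10 ≈ 4.70000.
MLE = x̄ = 40/6 ≈ 6.66667.
Difference = 47/10 − 40/6 = -59/30 ≈ -1.9667.

MAP − MLE = -1.9667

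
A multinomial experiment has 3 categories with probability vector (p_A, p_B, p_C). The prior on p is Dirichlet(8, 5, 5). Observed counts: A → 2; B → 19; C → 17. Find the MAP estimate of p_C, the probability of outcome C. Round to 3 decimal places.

The posterior is Dirichlet(αᵢ + nᵢ) = Dirichlet(10, 24, 22).
For a Dirichlet(a₁,…,a_K) with all aᵢ > 1, the mode has j-th component (aⱼ − 1)/(Σaᵢ − K).
Here Σaᵢ = 56 and K = 3, so p_C = (22 − 1)/(56 − 3) = 21/53 ≈ 0.396.

MAP estimate of p_C = 0.396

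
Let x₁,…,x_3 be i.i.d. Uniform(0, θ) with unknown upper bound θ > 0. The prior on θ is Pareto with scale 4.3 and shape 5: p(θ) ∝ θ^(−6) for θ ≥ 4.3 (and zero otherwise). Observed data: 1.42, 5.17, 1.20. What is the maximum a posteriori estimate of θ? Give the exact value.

θ̂_MAP = 5.17

The Uniform(0, θ) likelihood is θ^(−n) for θ ≥ max(xᵢ), zero otherwise. Here max(xᵢ) = 5.17.
Posterior ∝ θ^(−6) · θ^(−3) = θ^(−9) on θ ≥ max(4.3, 5.17) = 5.17.
This density is strictly decreasing in θ, so the posterior mode lies at the lower boundary of the support.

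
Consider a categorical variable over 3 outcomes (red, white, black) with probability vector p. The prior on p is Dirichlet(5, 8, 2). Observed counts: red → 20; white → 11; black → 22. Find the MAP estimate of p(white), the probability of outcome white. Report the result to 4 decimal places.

MAP estimate of p(white) = 0.2769

The posterior is Dirichlet(αᵢ + nᵢ) = Dirichlet(25, 19, 24).
For a Dirichlet(a₁,…,a_K) with all aᵢ > 1, the mode has j-th component (aⱼ − 1)/(Σaᵢ − K).
Here Σaᵢ = 68 and K = 3, so p(white) = (19 − 1)/(68 − 3) = 18/65 ≈ 0.2769.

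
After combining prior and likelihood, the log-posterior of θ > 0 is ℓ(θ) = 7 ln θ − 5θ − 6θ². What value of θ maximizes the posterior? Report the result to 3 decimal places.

θ̂_MAP = 0.583

ℓ'(θ) = 7/θ − 5 − 12θ. Setting this to zero and multiplying by θ: 12θ² + 5θ − 7 = 0.
θ = (−5 + √(5² + 4·12·7)) / (2·12) = (−5 + √361) / 24 = (−5 + 19)/24 = 7/12.
ℓ''(θ) = −7/θ² − 12 < 0, confirming a maximum.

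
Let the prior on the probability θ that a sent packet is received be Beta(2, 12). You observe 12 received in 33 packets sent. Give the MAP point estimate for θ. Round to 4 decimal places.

Prior: Beta(2, 12).
Data: 12 successes in 33 trials. The binomial likelihood contributes θ^12(1−θ)^21, so the posterior is Beta(2+12, 12+21) = Beta(14, 33).
For Beta(a, b) with a, b > 1 the mode is (a−1)/(a+b−2) = 13/45 ≈ 0.2889.

θ̂_MAP = 0.2889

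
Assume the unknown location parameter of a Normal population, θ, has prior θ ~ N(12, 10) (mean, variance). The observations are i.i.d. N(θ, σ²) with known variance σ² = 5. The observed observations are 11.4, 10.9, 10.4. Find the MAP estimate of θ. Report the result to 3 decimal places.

n = 3; x̄ = (11.4 + 10.9 + 10.4)/3 = 32.7/3 = 10.9.
For a Normal prior and Normal likelihood with known variance, the posterior is Normal; its mode equals its mean, the precision-weighted average.
Prior precision 1/σ₀² = 1/10 = 0.1; data precision n/σ² = 3/5 = 0.6.
θ̂ = (0.1·12 + 0.6·10.9) / (0.1 + 0.6) = 7.74/0.7 = 387/35 ≈ 11.057.

θ̂_MAP = 11.057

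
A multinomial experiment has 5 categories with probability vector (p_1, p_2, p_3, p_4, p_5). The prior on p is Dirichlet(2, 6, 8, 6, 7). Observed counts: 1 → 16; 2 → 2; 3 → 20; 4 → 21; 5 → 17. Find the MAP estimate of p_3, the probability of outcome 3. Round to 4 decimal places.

MAP estimate: 0.2700

The posterior is Dirichlet(αᵢ + nᵢ) = Dirichlet(18, 8, 28, 27, 24).
For a Dirichlet(a₁,…,a_K) with all aᵢ > 1, the mode has j-th component (aⱼ − 1)/(Σaᵢ − K).
Here Σaᵢ = 105 and K = 5, so p_3 = (28 − 1)/(105 − 5) = 27/100 ≈ 0.2700.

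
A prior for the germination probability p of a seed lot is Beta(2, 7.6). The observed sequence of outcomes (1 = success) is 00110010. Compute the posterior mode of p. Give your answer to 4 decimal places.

p̂_MAP = 0.2564

Prior: Beta(2, 7.6).
Data: 3 successes in 8 trials (from the sequence). The binomial likelihood contributes p^3(1−p)^5, so the posterior is Beta(2+3, 7.6+5) = Beta(5, 12.6).
For Beta(a, b) with a, b > 1 the mode is (a−1)/(a+b−2) = 4/15.6 ≈ 0.2564.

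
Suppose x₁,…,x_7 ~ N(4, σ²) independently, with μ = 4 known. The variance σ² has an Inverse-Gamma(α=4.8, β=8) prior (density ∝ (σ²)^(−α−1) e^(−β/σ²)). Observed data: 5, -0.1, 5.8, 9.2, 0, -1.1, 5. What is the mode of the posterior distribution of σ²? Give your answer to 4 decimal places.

σ̂²_MAP = 5.7581

Sum of squared deviations about the known mean: SS = (5−4)² + (-0.1−4)² + (5.8−4)² + (9.2−4)² + (0−4)² + (-1.1−4)² + (5−4)² = 91.1.
The Normal likelihood contributes (σ²)^(−n/2) exp(−SS/(2σ²)), so the posterior is Inverse-Gamma(α + n/2, β + SS/2) = Inverse-Gamma(8.3, 53.55).
The mode of Inverse-Gamma(a, b) is b/(a+1) = 53.55/9.3 ≈ 5.7581.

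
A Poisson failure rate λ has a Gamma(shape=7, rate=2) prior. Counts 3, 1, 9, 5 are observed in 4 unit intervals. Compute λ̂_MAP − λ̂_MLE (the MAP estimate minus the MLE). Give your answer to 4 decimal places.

Σxᵢ = 18. Posterior is Gamma(25, 6); MAP = (25−1)/6 = 24/6 ≈ 4.00000.
MLE = x̄ = 18/4 ≈ 4.50000.
Difference = 24/6 − 18/4 = -1/2 ≈ -0.5000.

MAP − MLE = -0.5000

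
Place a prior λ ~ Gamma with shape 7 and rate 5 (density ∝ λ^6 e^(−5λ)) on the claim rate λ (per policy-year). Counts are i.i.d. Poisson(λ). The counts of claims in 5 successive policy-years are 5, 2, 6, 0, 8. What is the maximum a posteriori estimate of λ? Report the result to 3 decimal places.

λ̂_MAP = 2.700

Σxᵢ = 5+2+6+0+8 = 21, with n = 5.
Posterior ∝ λ^6e^(−5λ) · λ^21e^(−5λ) = λ^27e^(−10λ), i.e. Gamma(shape=28, rate=10).
The mode of a Gamma(a, b) with a ≥ 1 (shape–rate) is (a−1)/b = 27/10 ≈ 2.700.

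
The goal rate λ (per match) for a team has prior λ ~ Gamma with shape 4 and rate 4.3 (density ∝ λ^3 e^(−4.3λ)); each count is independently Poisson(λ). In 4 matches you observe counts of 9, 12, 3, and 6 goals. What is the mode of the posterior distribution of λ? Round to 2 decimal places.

Σxᵢ = 9+12+3+6 = 30, with n = 4.
Posterior ∝ λ^3e^(−4.3λ) · λ^30e^(−4λ) = λ^33e^(−8.3λ), i.e. Gamma(shape=34, rate=8.3).
The mode of a Gamma(a, b) with a ≥ 1 (shape–rate) is (a−1)/b = 33/8.3 ≈ 3.98.

λ̂_MAP = 3.98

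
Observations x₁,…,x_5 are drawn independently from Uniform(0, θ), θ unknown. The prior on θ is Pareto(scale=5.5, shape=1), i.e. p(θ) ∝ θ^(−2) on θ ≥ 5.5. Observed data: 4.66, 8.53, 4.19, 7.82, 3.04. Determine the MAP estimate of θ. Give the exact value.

The Uniform(0, θ) likelihood is θ^(−n) for θ ≥ max(xᵢ), zero otherwise. Here max(xᵢ) = 8.53.
Posterior ∝ θ^(−2) · θ^(−5) = θ^(−7) on θ ≥ max(5.5, 8.53) = 8.53.
This density is strictly decreasing in θ, so the posterior mode lies at the lower boundary of the support.

θ̂_MAP = 8.53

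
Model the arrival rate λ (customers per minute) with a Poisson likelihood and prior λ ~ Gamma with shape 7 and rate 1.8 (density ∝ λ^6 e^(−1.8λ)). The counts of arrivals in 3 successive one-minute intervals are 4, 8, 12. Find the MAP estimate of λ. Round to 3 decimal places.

λ̂_MAP = 6.250

Σxᵢ = 4+8+12 = 24, with n = 3.
Posterior ∝ λ^6e^(−1.8λ) · λ^24e^(−3λ) = λ^30e^(−4.8λ), i.e. Gamma(shape=31, rate=4.8).
The mode of a Gamma(a, b) with a ≥ 1 (shape–rate) is (a−1)/b = 30/4.8 ≈ 6.250.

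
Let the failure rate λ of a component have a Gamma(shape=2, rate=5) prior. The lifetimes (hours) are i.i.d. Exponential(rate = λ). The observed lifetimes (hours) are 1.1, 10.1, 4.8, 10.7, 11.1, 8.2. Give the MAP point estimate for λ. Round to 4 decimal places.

λ̂_MAP = 0.1373

The Exponential(rate=λ) likelihood is ∝ λ^n e^(−λΣtᵢ). Here n = 6 and Σtᵢ = 1.1 + 10.1 + 4.8 + 10.7 + 11.1 + 8.2 = 46.
Posterior ∝ λe^(−5λ) · λ^6e^(−46λ) = λ^7e^(−51λ), i.e. Gamma(8, 51).
Mode = (a−1)/b = 7/51 ≈ 0.1373.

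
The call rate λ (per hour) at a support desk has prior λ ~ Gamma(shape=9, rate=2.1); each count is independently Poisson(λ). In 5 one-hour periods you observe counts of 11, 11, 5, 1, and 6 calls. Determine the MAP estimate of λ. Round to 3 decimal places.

λ̂_MAP = 5.915

Σxᵢ = 11+11+5+1+6 = 34, with n = 5.
Posterior ∝ λ^8e^(−2.1λ) · λ^34e^(−5λ) = λ^42e^(−7.1λ), i.e. Gamma(shape=43, rate=7.1).
The mode of a Gamma(a, b) with a ≥ 1 (shape–rate) is (a−1)/b = 42/7.1 ≈ 5.915.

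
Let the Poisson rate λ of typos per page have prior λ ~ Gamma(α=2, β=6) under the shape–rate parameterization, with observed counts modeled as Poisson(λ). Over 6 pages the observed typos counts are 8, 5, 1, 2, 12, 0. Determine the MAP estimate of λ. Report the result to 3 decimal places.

λ̂_MAP = 2.417

Σxᵢ = 8+5+1+2+12+0 = 28, with n = 6.
Posterior ∝ λe^(−6λ) · λ^28e^(−6λ) = λ^29e^(−12λ), i.e. Gamma(shape=30, rate=12).
The mode of a Gamma(a, b) with a ≥ 1 (shape–rate) is (a−1)/b = 29/12 ≈ 2.417.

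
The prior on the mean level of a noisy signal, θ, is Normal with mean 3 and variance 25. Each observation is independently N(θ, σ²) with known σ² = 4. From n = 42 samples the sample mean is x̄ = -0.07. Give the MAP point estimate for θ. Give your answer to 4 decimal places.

n = 42, x̄ = -0.07.
For a Normal prior and Normal likelihood with known variance, the posterior is Normal; its mode equals its mean, the precision-weighted average.
Prior precision 1/σ₀² = 1/25 = 0.04; data precision n/σ² = 42/4 = 10.5.
θ̂ = (0.04·3 + 10.5·(-0.07)) / (0.04 + 10.5) = (-0.615)/10.54 = -123/2108 ≈ -0.0583.

θ̂_MAP = -0.0583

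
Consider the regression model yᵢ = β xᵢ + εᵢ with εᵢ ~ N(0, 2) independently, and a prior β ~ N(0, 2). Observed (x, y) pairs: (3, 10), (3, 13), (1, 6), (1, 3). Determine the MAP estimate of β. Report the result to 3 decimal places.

β̂_MAP = 3.714

log p(β | y) = −Σ(yᵢ − βxᵢ)²/(2·2) − β²/(2·2) + const.
Setting the derivative to zero: Σxᵢ(yᵢ − βxᵢ)/2 − β/2 = 0, so β = Σxᵢyᵢ / (Σxᵢ² + σ²/τ²).
Σxᵢyᵢ = 3·10 + 3·13 + 1·6 + 1·3 = 78; Σxᵢ² = 20; σ²/τ² = 1.
β̂_MAP = 78 / (20 + 1) = 78/21 ≈ 3.714.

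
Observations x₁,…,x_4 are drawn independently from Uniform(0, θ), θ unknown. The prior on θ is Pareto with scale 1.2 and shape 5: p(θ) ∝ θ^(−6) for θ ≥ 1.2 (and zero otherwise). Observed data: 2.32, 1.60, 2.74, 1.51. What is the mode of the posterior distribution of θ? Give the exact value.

θ̂_MAP = 2.74

The Uniform(0, θ) likelihood is θ^(−n) for θ ≥ max(xᵢ), zero otherwise. Here max(xᵢ) = 2.74.
Posterior ∝ θ^(−6) · θ^(−4) = θ^(−10) on θ ≥ max(1.2, 2.74) = 2.74.
This density is strictly decreasing in θ, so the posterior mode lies at the lower boundary of the support.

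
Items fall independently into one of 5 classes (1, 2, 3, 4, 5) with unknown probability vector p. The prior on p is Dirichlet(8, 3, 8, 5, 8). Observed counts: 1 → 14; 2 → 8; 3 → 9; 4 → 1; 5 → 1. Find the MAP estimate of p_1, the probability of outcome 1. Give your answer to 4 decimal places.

The posterior is Dirichlet(αᵢ + nᵢ) = Dirichlet(22, 11, 17, 6, 9).
For a Dirichlet(a₁,…,a_K) with all aᵢ > 1, the mode has j-th component (aⱼ − 1)/(Σaᵢ − K).
Here Σaᵢ = 65 and K = 5, so p_1 = (22 − 1)/(65 − 5) = 21/60 ≈ 0.3500.

MAP estimate: 0.3500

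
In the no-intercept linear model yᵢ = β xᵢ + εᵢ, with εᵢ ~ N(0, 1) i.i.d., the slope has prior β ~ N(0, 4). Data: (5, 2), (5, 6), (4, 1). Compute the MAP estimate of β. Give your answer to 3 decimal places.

log p(β | y) = −Σ(yᵢ − βxᵢ)²/(2·1) − β²/(2·4) + const.
Setting the derivative to zero: Σxᵢ(yᵢ − βxᵢ)/1 − β/4 = 0, so β = Σxᵢyᵢ / (Σxᵢ² + σ²/τ²).
Σxᵢyᵢ = 5·2 + 5·6 + 4·1 = 44; Σxᵢ² = 66; σ²/τ² = 0.25.
β̂_MAP = 44 / (66 + 0.25) = 44/66.25 ≈ 0.664.

β̂_MAP = 0.664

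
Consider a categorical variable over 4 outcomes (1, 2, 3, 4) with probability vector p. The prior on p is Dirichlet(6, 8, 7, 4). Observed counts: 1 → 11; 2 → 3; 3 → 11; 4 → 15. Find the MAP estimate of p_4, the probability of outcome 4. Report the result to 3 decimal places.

The posterior is Dirichlet(αᵢ + nᵢ) = Dirichlet(17, 11, 18, 19).
For a Dirichlet(a₁,…,a_K) with all aᵢ > 1, the mode has j-th component (aⱼ − 1)/(Σaᵢ − K).
Here Σaᵢ = 65 and K = 4, so p_4 = (19 − 1)/(65 − 4) = 18/61 ≈ 0.295.

MAP estimate: 0.295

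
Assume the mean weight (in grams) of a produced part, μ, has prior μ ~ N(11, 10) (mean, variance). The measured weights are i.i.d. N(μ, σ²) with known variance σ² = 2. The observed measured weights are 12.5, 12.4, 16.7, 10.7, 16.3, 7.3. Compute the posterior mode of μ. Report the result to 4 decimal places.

n = 6; x̄ = (12.5 + 12.4 + 16.7 + 10.7 + 16.3 + 7.3)/6 = 75.9/6 = 12.65.
For a Normal prior and Normal likelihood with known variance, the posterior is Normal; its mode equals its mean, the precision-weighted average.
Prior precision 1/σ₀² = 1/10 = 0.1; data precision n/σ² = 6/2 = 3.
μ̂ = (0.1·11 + 3·12.65) / (0.1 + 3) = 39.05/3.1 = 781/62 ≈ 12.5968.

μ̂_MAP = 12.5968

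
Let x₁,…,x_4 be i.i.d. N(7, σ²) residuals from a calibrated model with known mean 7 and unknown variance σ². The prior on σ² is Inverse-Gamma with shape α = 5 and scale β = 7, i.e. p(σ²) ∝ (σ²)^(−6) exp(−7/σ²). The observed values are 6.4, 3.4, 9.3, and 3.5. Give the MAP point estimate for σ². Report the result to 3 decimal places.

Sum of squared deviations about the known mean: SS = (6.4−7)² + (3.4−7)² + (9.3−7)² + (3.5−7)² = 30.86.
The Normal likelihood contributes (σ²)^(−n/2) exp(−SS/(2σ²)), so the posterior is Inverse-Gamma(α + n/2, β + SS/2) = Inverse-Gamma(7, 22.43).
The mode of Inverse-Gamma(a, b) is b/(a+1) = 22.43/8 ≈ 2.804.

σ̂²_MAP = 2.804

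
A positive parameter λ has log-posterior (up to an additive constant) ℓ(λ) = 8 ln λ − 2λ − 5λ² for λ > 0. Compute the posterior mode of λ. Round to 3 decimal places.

λ̂_MAP = 0.800

ℓ'(λ) = 8/λ − 2 − 10λ. Setting this to zero and multiplying by λ: 10λ² + 2λ − 8 = 0.
λ = (−2 + √(2² + 4·10·8)) / (2·10) = (−2 + √324) / 20 = (−2 + 18)/20 = 4/5.
ℓ''(λ) = −8/λ² − 10 < 0, confirming a maximum.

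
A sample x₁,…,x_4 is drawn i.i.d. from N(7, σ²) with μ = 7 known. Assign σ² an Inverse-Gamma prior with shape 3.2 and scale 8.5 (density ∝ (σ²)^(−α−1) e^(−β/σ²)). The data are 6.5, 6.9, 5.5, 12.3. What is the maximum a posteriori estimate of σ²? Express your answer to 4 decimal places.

Sum of squared deviations about the known mean: SS = (6.5−7)² + (6.9−7)² + (5.5−7)² + (12.3−7)² = 30.6.
The Normal likelihood contributes (σ²)^(−n/2) exp(−SS/(2σ²)), so the posterior is Inverse-Gamma(α + n/2, β + SS/2) = Inverse-Gamma(5.2, 23.8).
The mode of Inverse-Gamma(a, b) is b/(a+1) = 23.8/6.2 ≈ 3.8387.

σ̂²_MAP = 3.8387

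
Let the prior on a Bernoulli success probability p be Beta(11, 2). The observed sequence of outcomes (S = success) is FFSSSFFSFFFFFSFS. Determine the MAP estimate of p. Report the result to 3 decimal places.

Prior: Beta(11, 2).
Data: 6 successes in 16 trials (from the sequence). The binomial likelihood contributes p^6(1−p)^10, so the posterior is Beta(11+6, 2+10) = Beta(17, 12).
For Beta(a, b) with a, b > 1 the mode is (a−1)/(a+b−2) = 16/27 ≈ 0.593.

p̂_MAP = 0.593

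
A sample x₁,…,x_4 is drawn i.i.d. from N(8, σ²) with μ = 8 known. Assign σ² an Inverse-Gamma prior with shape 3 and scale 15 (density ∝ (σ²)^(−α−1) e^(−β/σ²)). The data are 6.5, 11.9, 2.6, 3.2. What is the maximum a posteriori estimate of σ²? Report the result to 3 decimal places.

σ̂²_MAP = 8.305

Sum of squared deviations about the known mean: SS = (6.5−8)² + (11.9−8)² + (2.6−8)² + (3.2−8)² = 69.66.
The Normal likelihood contributes (σ²)^(−n/2) exp(−SS/(2σ²)), so the posterior is Inverse-Gamma(α + n/2, β + SS/2) = Inverse-Gamma(5, 49.83).
The mode of Inverse-Gamma(a, b) is b/(a+1) = 49.83/6 ≈ 8.305.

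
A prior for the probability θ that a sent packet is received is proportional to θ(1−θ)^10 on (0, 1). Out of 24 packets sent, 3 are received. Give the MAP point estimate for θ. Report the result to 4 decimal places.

θ̂_MAP = 0.1143

The prior density ∝ θ(1−θ)^10 is the kernel of Beta(2, 11).
Data: 3 successes in 24 trials. The binomial likelihood contributes θ^3(1−θ)^21, so the posterior is Beta(2+3, 11+21) = Beta(5, 32).
For Beta(a, b) with a, b > 1 the mode is (a−1)/(a+b−2) = 4/35 ≈ 0.1143.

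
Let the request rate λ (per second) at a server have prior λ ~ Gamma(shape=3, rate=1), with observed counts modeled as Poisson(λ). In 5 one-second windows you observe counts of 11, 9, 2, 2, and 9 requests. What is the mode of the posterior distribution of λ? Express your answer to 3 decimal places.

Σxᵢ = 11+9+2+2+9 = 33, with n = 5.
Posterior ∝ λ^2e^(−1λ) · λ^33e^(−5λ) = λ^35e^(−6λ), i.e. Gamma(shape=36, rate=6).
The mode of a Gamma(a, b) with a ≥ 1 (shape–rate) is (a−1)/b = 35/6 ≈ 5.833.

λ̂_MAP = 5.833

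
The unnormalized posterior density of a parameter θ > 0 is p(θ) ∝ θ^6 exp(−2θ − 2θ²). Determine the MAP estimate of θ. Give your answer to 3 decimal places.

ℓ'(θ) = 6/θ − 2 − 4θ. Setting this to zero and multiplying by θ: 4θ² + 2θ − 6 = 0.
θ = (−2 + √(2² + 4·4·6)) / (2·4) = (−2 + √100) / 8 = (−2 + 10)/8 = 1.
ℓ''(θ) = −6/θ² − 4 < 0, confirming a maximum.

θ̂_MAP = 1.000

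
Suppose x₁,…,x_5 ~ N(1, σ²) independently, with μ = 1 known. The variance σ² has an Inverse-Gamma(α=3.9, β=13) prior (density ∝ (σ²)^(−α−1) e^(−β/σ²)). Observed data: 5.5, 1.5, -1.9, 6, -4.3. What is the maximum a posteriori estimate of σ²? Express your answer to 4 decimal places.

Sum of squared deviations about the known mean: SS = (5.5−1)² + (1.5−1)² + (-1.9−1)² + (6−1)² + (-4.3−1)² = 82.
The Normal likelihood contributes (σ²)^(−n/2) exp(−SS/(2σ²)), so the posterior is Inverse-Gamma(α + n/2, β + SS/2) = Inverse-Gamma(6.4, 54).
The mode of Inverse-Gamma(a, b) is b/(a+1) = 54/7.4 ≈ 7.2973.

σ̂²_MAP = 7.2973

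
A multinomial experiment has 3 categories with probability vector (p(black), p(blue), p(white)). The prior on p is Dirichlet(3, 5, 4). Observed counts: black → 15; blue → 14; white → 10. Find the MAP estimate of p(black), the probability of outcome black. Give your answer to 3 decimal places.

MAP estimate of p(black) = 0.354

The posterior is Dirichlet(αᵢ + nᵢ) = Dirichlet(18, 19, 14).
For a Dirichlet(a₁,…,a_K) with all aᵢ > 1, the mode has j-th component (aⱼ − 1)/(Σaᵢ − K).
Here Σaᵢ = 51 and K = 3, so p(black) = (18 − 1)/(51 − 3) = 17/48 ≈ 0.354.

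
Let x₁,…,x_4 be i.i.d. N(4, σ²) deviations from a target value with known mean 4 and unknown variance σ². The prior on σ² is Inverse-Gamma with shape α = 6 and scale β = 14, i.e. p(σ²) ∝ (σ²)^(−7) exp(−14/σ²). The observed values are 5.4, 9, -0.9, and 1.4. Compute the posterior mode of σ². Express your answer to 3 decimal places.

Sum of squared deviations about the known mean: SS = (5.4−4)² + (9−4)² + (-0.9−4)² + (1.4−4)² = 57.73.
The Normal likelihood contributes (σ²)^(−n/2) exp(−SS/(2σ²)), so the posterior is Inverse-Gamma(α + n/2, β + SS/2) = Inverse-Gamma(8, 42.865).
The mode of Inverse-Gamma(a, b) is b/(a+1) = 42.865/9 ≈ 4.763.

σ̂²_MAP = 4.763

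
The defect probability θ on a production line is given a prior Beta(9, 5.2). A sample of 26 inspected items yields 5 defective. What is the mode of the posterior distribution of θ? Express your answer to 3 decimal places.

Prior: Beta(9, 5.2).
Data: 5 successes in 26 trials. The binomial likelihood contributes θ^5(1−θ)^21, so the posterior is Beta(9+5, 5.2+21) = Beta(14, 26.2).
For Beta(a, b) with a, b > 1 the mode is (a−1)/(a+b−2) = 13/38.2 ≈ 0.340.

θ̂_MAP = 0.340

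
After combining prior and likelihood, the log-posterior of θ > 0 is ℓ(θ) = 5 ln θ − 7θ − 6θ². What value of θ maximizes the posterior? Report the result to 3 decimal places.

θ̂_MAP = 0.417

ℓ'(θ) = 5/θ − 7 − 12θ. Setting this to zero and multiplying by θ: 12θ² + 7θ − 5 = 0.
θ = (−7 + √(7² + 4·12·5)) / (2·12) = (−7 + √289) / 24 = (−7 + 17)/24 = 5/12.
ℓ''(θ) = −5/θ² − 12 < 0, confirming a maximum.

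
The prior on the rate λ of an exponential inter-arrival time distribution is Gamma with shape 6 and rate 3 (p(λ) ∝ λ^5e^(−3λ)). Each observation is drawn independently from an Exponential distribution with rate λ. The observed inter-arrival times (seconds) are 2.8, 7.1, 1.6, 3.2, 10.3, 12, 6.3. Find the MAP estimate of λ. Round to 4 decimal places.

The Exponential(rate=λ) likelihood is ∝ λ^n e^(−λΣtᵢ). Here n = 7 and Σtᵢ = 2.8 + 7.1 + 1.6 + 3.2 + 10.3 + 12 + 6.3 = 43.3.
Posterior ∝ λ^5e^(−3λ) · λ^7e^(−43.3λ) = λ^12e^(−46.3λ), i.e. Gamma(13, 46.3).
Mode = (a−1)/b = 12/46.3 ≈ 0.2592.

λ̂_MAP = 0.2592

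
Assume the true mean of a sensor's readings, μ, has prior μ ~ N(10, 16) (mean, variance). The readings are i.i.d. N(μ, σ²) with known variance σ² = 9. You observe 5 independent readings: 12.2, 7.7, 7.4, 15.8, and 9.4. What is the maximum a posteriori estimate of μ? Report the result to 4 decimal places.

n = 5; x̄ = (12.2 + 7.7 + 7.4 + 15.8 + 9.4)/5 = 52.5/5 = 10.5.
For a Normal prior and Normal likelihood with known variance, the posterior is Normal; its mode equals its mean, the precision-weighted average.
Prior precision 1/σ₀² = 1/16 = 0.0625; data precision n/σ² = 5/9.
μ̂ = (0.0625·10 + (5/9)·10.5) / (0.0625 + 5/9) = (155/24)/(89/144) = 930/89 ≈ 10.4494.

μ̂_MAP = 10.4494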